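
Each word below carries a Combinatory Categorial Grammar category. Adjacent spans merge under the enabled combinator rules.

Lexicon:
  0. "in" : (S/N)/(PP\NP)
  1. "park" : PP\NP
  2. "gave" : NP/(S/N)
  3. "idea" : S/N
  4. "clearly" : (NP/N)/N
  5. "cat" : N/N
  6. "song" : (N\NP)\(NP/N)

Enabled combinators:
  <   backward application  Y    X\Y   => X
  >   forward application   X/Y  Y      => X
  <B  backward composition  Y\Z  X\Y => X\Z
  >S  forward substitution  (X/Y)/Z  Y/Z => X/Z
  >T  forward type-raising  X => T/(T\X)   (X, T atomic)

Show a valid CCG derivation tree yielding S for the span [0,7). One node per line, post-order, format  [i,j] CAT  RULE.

[0,7] S   >
  [0,2] S/N   >
    [0,1] "in" : (S/N)/(PP\NP)
    [1,2] "park" : PP\NP
  [2,7] N   <
    [2,4] NP   >
      [2,3] "gave" : NP/(S/N)
      [3,4] "idea" : S/N
    [4,7] N\NP   <
      [4,6] NP/N   >S
        [4,5] "clearly" : (NP/N)/N
        [5,6] "cat" : N/N
      [6,7] "song" : (N\NP)\(NP/N)

[0,1] (S/N)/(PP\NP)  lex  "in"
[1,2] PP\NP  lex  "park"
[0,2] S/N  >  k=1
[2,3] NP/(S/N)  lex  "gave"
[3,4] S/N  lex  "idea"
[2,4] NP  >  k=3
[4,5] (NP/N)/N  lex  "clearly"
[5,6] N/N  lex  "cat"
[4,6] NP/N  >S  k=5
[6,7] (N\NP)\(NP/N)  lex  "song"
[4,7] N\NP  <  k=6
[2,7] N  <  k=4
[0,7] S  >  k=2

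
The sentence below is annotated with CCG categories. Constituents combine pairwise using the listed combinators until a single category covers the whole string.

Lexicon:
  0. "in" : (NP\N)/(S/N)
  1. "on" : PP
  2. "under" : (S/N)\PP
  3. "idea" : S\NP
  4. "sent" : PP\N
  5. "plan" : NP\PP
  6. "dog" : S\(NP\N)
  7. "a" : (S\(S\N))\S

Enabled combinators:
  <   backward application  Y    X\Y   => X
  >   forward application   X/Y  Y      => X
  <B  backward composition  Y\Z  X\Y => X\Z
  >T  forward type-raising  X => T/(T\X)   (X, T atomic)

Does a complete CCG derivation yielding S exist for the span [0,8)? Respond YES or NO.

YES

[0,8] S   <
  [0,4] S\N   <B
    [0,3] NP\N   >
      [0,1] "in" : (NP\N)/(S/N)
      [1,3] S/N   <
        [1,2] "on" : PP
        [2,3] "under" : (S/N)\PP
    [3,4] "idea" : S\NP
  [4,8] S\(S\N)   <
    [4,7] S   <
      [4,6] NP\N   <B
        [4,5] "sent" : PP\N
        [5,6] "plan" : NP\PP
      [6,7] "dog" : S\(NP\N)
    [7,8] "a" : (S\(S\N))\S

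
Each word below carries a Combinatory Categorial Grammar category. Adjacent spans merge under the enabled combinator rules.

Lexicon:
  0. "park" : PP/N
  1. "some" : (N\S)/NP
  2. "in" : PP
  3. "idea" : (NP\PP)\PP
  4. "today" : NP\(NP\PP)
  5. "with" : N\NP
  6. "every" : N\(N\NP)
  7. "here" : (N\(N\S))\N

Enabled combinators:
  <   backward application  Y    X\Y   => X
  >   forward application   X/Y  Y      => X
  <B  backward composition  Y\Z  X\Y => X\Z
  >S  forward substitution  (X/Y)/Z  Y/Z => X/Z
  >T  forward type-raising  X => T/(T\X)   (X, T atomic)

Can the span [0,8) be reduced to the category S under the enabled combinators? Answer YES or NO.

PP/N (N\S)/NP PP (NP\PP)\PP NP\(NP\PP) N\NP N\(N\NP) (N\(N\S))\N
CKY chart[0,8] = {N/(N\PP), NP/(NP\PP), PP, PP/(PP\PP), S/(S\PP)}; S ∉ chart

NO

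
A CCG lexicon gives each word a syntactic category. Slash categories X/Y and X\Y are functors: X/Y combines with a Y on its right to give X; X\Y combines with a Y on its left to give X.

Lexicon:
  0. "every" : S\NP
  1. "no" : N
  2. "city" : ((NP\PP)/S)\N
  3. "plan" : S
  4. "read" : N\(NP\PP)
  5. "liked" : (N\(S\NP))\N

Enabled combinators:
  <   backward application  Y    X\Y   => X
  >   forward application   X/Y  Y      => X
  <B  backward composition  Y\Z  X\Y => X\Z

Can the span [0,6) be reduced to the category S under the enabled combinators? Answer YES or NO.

S\NP N ((NP\PP)/S)\N S N\(NP\PP) (N\(S\NP))\N
CKY chart[0,6] = {N}; S ∉ chart

NO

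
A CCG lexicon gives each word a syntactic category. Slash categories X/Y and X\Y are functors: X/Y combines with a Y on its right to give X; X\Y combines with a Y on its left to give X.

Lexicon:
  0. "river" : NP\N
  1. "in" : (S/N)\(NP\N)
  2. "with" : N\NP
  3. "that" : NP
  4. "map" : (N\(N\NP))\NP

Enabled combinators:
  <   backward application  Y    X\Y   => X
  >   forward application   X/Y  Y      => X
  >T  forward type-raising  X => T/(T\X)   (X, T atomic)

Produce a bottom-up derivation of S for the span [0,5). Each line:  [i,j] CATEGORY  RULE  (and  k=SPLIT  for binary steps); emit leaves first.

[0,1] NP\N  lex  "river"
[1,2] (S/N)\(NP\N)  lex  "in"
[0,2] S/N  <  k=1
[2,3] N\NP  lex  "with"
[3,4] NP  lex  "that"
[4,5] (N\(N\NP))\NP  lex  "map"
[3,5] N\(N\NP)  <  k=4
[2,5] N  <  k=3
[0,5] S  >  k=2

[0,5] S   >
  [0,2] S/N   <
    [0,1] "river" : NP\N
    [1,2] "in" : (S/N)\(NP\N)
  [2,5] N   <
    [2,3] "with" : N\NP
    [3,5] N\(N\NP)   <
      [3,4] "that" : NP
      [4,5] "map" : (N\(N\NP))\NP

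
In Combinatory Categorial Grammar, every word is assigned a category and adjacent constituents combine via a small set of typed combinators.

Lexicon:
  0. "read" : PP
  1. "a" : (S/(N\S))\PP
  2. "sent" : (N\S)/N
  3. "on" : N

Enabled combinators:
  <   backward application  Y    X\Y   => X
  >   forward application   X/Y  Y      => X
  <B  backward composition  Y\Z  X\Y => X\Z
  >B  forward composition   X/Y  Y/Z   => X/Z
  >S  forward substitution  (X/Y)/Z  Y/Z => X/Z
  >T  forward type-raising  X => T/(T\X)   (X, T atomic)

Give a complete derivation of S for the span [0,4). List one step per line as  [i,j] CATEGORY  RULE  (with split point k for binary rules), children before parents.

[0,4] S   >
  [0,2] S/(N\S)   <
    [0,1] "read" : PP
    [1,2] "a" : (S/(N\S))\PP
  [2,4] N\S   >
    [2,3] "sent" : (N\S)/N
    [3,4] "on" : N

[0,1] PP  lex  "read"
[1,2] (S/(N\S))\PP  lex  "a"
[0,2] S/(N\S)  <  k=1
[2,3] (N\S)/N  lex  "sent"
[3,4] N  lex  "on"
[2,4] N\S  >  k=3
[0,4] S  >  k=2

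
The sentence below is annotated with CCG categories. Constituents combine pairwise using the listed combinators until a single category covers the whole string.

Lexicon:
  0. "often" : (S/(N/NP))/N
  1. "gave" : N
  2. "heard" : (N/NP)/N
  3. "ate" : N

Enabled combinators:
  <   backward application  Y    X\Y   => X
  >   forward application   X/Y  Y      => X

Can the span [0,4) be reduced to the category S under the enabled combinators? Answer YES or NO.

YES

[0,4] S   >
  [0,2] S/(N/NP)   >
    [0,1] "often" : (S/(N/NP))/N
    [1,2] "gave" : N
  [2,4] N/NP   >
    [2,3] "heard" : (N/NP)/N
    [3,4] "ate" : N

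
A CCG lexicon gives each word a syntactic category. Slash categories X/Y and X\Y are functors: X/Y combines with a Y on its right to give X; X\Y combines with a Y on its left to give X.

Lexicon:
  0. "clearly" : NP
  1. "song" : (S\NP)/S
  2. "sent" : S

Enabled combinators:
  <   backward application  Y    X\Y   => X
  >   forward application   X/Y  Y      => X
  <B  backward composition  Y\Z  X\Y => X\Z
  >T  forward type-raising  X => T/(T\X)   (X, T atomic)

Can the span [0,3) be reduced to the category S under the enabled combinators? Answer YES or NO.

YES

[0,3] S   <
  [0,1] "clearly" : NP
  [1,3] S\NP   >
    [1,2] "song" : (S\NP)/S
    [2,3] "sent" : S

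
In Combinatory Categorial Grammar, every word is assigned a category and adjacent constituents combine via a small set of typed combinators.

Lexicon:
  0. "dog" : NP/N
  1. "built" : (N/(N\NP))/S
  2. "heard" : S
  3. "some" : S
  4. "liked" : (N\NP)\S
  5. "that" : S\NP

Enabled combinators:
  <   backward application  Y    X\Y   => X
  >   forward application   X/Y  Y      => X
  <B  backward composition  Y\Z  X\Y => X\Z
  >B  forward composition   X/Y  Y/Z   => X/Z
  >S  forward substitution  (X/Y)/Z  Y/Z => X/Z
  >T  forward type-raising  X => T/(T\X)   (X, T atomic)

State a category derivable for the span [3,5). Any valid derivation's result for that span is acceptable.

[0,6] S   <
  [0,5] NP   >
    [0,1] "dog" : NP/N
    [1,5] N   >
      [1,3] N/(N\NP)   >
        [1,2] "built" : (N/(N\NP))/S
        [2,3] "heard" : S
      [3,5] N\NP   <
        [3,4] "some" : S
        [4,5] "liked" : (N\NP)\S
  [5,6] "that" : S\NP

N\NP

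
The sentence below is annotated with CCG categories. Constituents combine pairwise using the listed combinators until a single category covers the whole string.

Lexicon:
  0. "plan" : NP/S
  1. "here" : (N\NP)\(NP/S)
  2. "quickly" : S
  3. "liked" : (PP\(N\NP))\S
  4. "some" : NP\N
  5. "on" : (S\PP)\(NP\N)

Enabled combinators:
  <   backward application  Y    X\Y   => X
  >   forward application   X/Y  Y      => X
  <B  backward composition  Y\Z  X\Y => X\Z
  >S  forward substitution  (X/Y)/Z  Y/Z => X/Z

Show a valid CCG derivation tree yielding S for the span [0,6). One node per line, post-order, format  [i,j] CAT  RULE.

[0,6] S   <
  [0,4] PP   <
    [0,2] N\NP   <
      [0,1] "plan" : NP/S
      [1,2] "here" : (N\NP)\(NP/S)
    [2,4] PP\(N\NP)   <
      [2,3] "quickly" : S
      [3,4] "liked" : (PP\(N\NP))\S
  [4,6] S\PP   <
    [4,5] "some" : NP\N
    [5,6] "on" : (S\PP)\(NP\N)

[0,1] NP/S  lex  "plan"
[1,2] (N\NP)\(NP/S)  lex  "here"
[0,2] N\NP  <  k=1
[2,3] S  lex  "quickly"
[3,4] (PP\(N\NP))\S  lex  "liked"
[2,4] PP\(N\NP)  <  k=3
[0,4] PP  <  k=2
[4,5] NP\N  lex  "some"
[5,6] (S\PP)\(NP\N)  lex  "on"
[4,6] S\PP  <  k=5
[0,6] S  <  k=4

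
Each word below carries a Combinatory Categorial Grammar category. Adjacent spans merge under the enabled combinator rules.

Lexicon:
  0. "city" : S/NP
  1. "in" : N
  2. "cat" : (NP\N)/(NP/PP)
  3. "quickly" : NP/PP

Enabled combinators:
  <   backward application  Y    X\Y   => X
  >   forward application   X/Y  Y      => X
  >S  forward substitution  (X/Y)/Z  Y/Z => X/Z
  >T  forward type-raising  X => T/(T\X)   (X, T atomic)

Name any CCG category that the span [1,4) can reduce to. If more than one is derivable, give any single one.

[0,4] S   >
  [0,1] "city" : S/NP
  [1,4] NP   <
    [1,2] "in" : N
    [2,4] NP\N   >
      [2,3] "cat" : (NP\N)/(NP/PP)
      [3,4] "quickly" : NP/PP

NP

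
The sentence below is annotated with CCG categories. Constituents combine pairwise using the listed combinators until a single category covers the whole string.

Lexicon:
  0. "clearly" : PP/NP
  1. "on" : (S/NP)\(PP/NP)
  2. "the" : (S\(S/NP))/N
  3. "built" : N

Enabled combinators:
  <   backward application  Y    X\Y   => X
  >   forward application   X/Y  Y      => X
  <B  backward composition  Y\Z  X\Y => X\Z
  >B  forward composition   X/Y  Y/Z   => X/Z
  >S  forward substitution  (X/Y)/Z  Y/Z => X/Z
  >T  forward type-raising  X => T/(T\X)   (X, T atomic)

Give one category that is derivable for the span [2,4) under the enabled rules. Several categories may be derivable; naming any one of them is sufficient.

S\(S/NP)

[0,4] S   <
  [0,2] S/NP   <
    [0,1] "clearly" : PP/NP
    [1,2] "on" : (S/NP)\(PP/NP)
  [2,4] S\(S/NP)   >
    [2,3] "the" : (S\(S/NP))/N
    [3,4] "built" : N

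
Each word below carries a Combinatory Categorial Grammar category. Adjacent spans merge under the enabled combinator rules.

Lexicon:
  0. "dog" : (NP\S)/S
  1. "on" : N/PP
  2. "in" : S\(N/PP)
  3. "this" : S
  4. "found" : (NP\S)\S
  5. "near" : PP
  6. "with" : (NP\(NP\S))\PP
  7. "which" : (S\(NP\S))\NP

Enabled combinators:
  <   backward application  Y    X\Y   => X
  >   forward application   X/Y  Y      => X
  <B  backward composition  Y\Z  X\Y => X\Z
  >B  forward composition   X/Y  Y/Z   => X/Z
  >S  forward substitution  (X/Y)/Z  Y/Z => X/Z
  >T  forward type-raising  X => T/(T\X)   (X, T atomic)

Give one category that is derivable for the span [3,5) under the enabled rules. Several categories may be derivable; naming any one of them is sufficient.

NP\S

[0,8] S   <
  [0,3] NP\S   >
    [0,1] "dog" : (NP\S)/S
    [1,3] S   <
      [1,2] "on" : N/PP
      [2,3] "in" : S\(N/PP)
  [3,8] S\(NP\S)   <
    [3,7] NP   <
      [3,5] NP\S   <
        [3,4] "this" : S
        [4,5] "found" : (NP\S)\S
      [5,7] NP\(NP\S)   <
        [5,6] "near" : PP
        [6,7] "with" : (NP\(NP\S))\PP
    [7,8] "which" : (S\(NP\S))\NP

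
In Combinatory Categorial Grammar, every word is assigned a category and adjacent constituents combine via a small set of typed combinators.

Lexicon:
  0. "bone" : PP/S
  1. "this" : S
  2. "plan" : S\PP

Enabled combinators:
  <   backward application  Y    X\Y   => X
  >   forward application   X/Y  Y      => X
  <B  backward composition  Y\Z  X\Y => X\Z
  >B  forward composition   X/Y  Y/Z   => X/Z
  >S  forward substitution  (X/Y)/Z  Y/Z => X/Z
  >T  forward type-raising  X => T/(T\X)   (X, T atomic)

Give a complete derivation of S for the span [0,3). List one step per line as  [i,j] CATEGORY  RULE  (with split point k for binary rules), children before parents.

[0,1] PP/S  lex  "bone"
[1,2] S  lex  "this"
[0,2] PP  >  k=1
[2,3] S\PP  lex  "plan"
[0,3] S  <  k=2

[0,3] S   <
  [0,2] PP   >
    [0,1] "bone" : PP/S
    [1,2] "this" : S
  [2,3] "plan" : S\PP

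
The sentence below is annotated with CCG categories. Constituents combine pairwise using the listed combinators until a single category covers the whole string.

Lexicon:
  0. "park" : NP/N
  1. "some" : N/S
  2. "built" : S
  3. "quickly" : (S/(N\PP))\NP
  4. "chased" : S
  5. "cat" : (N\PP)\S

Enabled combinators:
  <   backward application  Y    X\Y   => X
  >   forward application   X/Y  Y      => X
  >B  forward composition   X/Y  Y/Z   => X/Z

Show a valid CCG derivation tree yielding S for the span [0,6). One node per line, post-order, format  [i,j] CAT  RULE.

[0,6] S   >
  [0,4] S/(N\PP)   <
    [0,3] NP   >
      [0,2] NP/S   >B
        [0,1] "park" : NP/N
        [1,2] "some" : N/S
      [2,3] "built" : S
    [3,4] "quickly" : (S/(N\PP))\NP
  [4,6] N\PP   <
    [4,5] "chased" : S
    [5,6] "cat" : (N\PP)\S

[0,1] NP/N  lex  "park"
[1,2] N/S  lex  "some"
[0,2] NP/S  >B  k=1
[2,3] S  lex  "built"
[0,3] NP  >  k=2
[3,4] (S/(N\PP))\NP  lex  "quickly"
[0,4] S/(N\PP)  <  k=3
[4,5] S  lex  "chased"
[5,6] (N\PP)\S  lex  "cat"
[4,6] N\PP  <  k=5
[0,6] S  >  k=4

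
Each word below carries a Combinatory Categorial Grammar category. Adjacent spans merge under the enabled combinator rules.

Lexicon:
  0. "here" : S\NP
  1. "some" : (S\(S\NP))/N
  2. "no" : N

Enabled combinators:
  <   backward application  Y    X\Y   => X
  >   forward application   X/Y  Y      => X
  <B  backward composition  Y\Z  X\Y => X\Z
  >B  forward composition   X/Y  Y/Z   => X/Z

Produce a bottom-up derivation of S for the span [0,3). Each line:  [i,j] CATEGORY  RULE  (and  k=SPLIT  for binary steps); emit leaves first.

[0,1] S\NP  lex  "here"
[1,2] (S\(S\NP))/N  lex  "some"
[2,3] N  lex  "no"
[1,3] S\(S\NP)  >  k=2
[0,3] S  <  k=1

[0,3] S   <
  [0,1] "here" : S\NP
  [1,3] S\(S\NP)   >
    [1,2] "some" : (S\(S\NP))/N
    [2,3] "no" : N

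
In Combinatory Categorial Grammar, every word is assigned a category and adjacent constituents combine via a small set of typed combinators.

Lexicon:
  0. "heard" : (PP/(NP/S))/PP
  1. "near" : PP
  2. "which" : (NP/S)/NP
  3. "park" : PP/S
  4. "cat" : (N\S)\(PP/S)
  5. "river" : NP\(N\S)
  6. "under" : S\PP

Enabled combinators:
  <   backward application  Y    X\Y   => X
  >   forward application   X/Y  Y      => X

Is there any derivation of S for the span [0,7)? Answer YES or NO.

[0,7] S   <
  [0,6] PP   >
    [0,2] PP/(NP/S)   >
      [0,1] "heard" : (PP/(NP/S))/PP
      [1,2] "near" : PP
    [2,6] NP/S   >
      [2,3] "which" : (NP/S)/NP
      [3,6] NP   <
        [3,5] N\S   <
          [3,4] "park" : PP/S
          [4,5] "cat" : (N\S)\(PP/S)
        [5,6] "river" : NP\(N\S)
  [6,7] "under" : S\PP

YES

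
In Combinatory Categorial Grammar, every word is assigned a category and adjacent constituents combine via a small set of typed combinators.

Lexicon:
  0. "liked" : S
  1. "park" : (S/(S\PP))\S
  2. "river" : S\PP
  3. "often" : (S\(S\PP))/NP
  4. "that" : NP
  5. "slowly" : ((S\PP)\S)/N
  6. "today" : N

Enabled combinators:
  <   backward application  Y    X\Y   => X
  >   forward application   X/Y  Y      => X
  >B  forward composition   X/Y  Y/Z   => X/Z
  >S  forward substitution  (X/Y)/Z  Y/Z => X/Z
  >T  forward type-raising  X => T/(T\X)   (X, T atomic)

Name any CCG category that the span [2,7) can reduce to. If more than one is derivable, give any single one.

S\PP

[0,7] S   >
  [0,2] S/(S\PP)   <
    [0,1] "liked" : S
    [1,2] "park" : (S/(S\PP))\S
  [2,7] S\PP   <
    [2,5] S   <
      [2,3] "river" : S\PP
      [3,5] S\(S\PP)   >
        [3,4] "often" : (S\(S\PP))/NP
        [4,5] "that" : NP
    [5,7] (S\PP)\S   >
      [5,6] "slowly" : ((S\PP)\S)/N
      [6,7] "today" : N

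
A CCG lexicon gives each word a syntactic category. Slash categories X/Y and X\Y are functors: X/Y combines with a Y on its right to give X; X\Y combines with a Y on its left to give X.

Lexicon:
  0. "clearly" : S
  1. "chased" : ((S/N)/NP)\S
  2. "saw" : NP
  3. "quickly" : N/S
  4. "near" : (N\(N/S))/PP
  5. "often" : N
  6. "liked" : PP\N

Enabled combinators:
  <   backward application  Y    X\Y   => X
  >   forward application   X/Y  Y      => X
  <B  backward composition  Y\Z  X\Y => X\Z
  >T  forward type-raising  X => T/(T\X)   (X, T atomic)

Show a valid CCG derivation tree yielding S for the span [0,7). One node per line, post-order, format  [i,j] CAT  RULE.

[0,1] S  lex  "clearly"
[1,2] ((S/N)/NP)\S  lex  "chased"
[0,2] (S/N)/NP  <  k=1
[2,3] NP  lex  "saw"
[0,3] S/N  >  k=2
[3,4] N/S  lex  "quickly"
[4,5] (N\(N/S))/PP  lex  "near"
[5,6] N  lex  "often"
[6,7] PP\N  lex  "liked"
[5,7] PP  <  k=6
[4,7] N\(N/S)  >  k=5
[3,7] N  <  k=4
[0,7] S  >  k=3

[0,7] S   >
  [0,3] S/N   >
    [0,2] (S/N)/NP   <
      [0,1] "clearly" : S
      [1,2] "chased" : ((S/N)/NP)\S
    [2,3] "saw" : NP
  [3,7] N   <
    [3,4] "quickly" : N/S
    [4,7] N\(N/S)   >
      [4,5] "near" : (N\(N/S))/PP
      [5,7] PP   <
        [5,6] "often" : N
        [6,7] "liked" : PP\N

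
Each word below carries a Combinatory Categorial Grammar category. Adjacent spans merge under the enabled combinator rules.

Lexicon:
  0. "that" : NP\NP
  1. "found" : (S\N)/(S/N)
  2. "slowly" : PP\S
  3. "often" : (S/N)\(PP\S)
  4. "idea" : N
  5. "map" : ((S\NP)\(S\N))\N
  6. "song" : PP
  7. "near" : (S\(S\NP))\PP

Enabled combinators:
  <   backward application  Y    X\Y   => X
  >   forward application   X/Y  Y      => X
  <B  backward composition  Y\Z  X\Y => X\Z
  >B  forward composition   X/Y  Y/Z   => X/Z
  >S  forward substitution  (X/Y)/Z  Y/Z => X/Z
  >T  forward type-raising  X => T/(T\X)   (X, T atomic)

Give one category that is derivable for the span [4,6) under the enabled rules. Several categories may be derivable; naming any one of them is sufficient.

[0,8] S   <
  [0,6] S\NP   <B
    [0,1] "that" : NP\NP
    [1,6] S\NP   <
      [1,4] S\N   >
        [1,2] "found" : (S\N)/(S/N)
        [2,4] S/N   <
          [2,3] "slowly" : PP\S
          [3,4] "often" : (S/N)\(PP\S)
      [4,6] (S\NP)\(S\N)   <
        [4,5] "idea" : N
        [5,6] "map" : ((S\NP)\(S\N))\N
  [6,8] S\(S\NP)   <
    [6,7] "song" : PP
    [7,8] "near" : (S\(S\NP))\PP

(S\NP)\(S\N)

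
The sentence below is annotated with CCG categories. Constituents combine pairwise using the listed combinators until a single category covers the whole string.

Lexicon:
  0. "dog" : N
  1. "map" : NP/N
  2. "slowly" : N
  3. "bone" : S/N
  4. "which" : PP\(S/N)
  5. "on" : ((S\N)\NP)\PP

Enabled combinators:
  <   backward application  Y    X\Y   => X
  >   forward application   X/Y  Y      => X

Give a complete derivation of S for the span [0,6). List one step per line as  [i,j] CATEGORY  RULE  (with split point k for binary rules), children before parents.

[0,1] N  lex  "dog"
[1,2] NP/N  lex  "map"
[2,3] N  lex  "slowly"
[1,3] NP  >  k=2
[3,4] S/N  lex  "bone"
[4,5] PP\(S/N)  lex  "which"
[3,5] PP  <  k=4
[5,6] ((S\N)\NP)\PP  lex  "on"
[3,6] (S\N)\NP  <  k=5
[1,6] S\N  <  k=3
[0,6] S  <  k=1

[0,6] S   <
  [0,1] "dog" : N
  [1,6] S\N   <
    [1,3] NP   >
      [1,2] "map" : NP/N
      [2,3] "slowly" : N
    [3,6] (S\N)\NP   <
      [3,5] PP   <
        [3,4] "bone" : S/N
        [4,5] "which" : PP\(S/N)
      [5,6] "on" : ((S\N)\NP)\PP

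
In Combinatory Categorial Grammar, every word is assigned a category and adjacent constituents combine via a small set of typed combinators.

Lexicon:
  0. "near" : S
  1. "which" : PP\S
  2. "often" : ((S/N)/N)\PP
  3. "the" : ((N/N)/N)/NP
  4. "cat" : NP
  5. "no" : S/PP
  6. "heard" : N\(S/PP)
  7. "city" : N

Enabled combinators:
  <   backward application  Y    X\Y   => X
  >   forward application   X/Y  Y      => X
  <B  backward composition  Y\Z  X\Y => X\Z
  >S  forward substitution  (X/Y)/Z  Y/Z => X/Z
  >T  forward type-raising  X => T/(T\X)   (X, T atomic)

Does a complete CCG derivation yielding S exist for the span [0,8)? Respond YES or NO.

YES

[0,8] S   >
  [0,7] S/N   >S
    [0,3] (S/N)/N   <
      [0,2] PP   >
        [0,1] PP/(PP\S)   >T
          [0,1] "near" : S
        [1,2] "which" : PP\S
      [2,3] "often" : ((S/N)/N)\PP
    [3,7] N/N   >
      [3,5] (N/N)/N   >
        [3,4] "the" : ((N/N)/N)/NP
        [4,5] "cat" : NP
      [5,7] N   <
        [5,6] "no" : S/PP
        [6,7] "heard" : N\(S/PP)
  [7,8] "city" : N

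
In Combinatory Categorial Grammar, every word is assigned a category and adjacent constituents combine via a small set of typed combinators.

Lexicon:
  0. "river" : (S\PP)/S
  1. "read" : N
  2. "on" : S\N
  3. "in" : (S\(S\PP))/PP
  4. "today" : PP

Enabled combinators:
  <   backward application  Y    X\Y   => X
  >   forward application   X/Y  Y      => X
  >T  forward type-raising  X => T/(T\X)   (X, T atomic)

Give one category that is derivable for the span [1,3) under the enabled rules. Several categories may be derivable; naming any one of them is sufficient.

[0,5] S   <
  [0,3] S\PP   >
    [0,1] "river" : (S\PP)/S
    [1,3] S   <
      [1,2] "read" : N
      [2,3] "on" : S\N
  [3,5] S\(S\PP)   >
    [3,4] "in" : (S\(S\PP))/PP
    [4,5] "today" : PP

S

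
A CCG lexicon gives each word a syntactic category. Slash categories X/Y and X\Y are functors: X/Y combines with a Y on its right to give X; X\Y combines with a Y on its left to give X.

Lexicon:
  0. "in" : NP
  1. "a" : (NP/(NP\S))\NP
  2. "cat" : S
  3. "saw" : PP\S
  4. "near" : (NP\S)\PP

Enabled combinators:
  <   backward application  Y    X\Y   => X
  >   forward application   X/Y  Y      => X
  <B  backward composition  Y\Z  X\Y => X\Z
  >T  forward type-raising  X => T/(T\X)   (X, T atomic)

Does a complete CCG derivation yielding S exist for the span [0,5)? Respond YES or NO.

NO

NP (NP/(NP\S))\NP S PP\S (NP\S)\PP
CKY chart[0,5] = {N/(N\NP), NP, NP/(NP\NP), PP/(PP\NP), S/(S\NP)}; S ∉ chart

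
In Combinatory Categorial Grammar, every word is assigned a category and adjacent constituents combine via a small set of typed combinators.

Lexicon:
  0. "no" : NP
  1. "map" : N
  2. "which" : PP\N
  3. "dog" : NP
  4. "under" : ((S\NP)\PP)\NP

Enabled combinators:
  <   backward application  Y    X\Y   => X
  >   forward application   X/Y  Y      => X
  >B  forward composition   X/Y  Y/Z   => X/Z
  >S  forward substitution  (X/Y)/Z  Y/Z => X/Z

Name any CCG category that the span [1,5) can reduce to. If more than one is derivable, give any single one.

[0,5] S   <
  [0,1] "no" : NP
  [1,5] S\NP   <
    [1,3] PP   <
      [1,2] "map" : N
      [2,3] "which" : PP\N
    [3,5] (S\NP)\PP   <
      [3,4] "dog" : NP
      [4,5] "under" : ((S\NP)\PP)\NP

S\NP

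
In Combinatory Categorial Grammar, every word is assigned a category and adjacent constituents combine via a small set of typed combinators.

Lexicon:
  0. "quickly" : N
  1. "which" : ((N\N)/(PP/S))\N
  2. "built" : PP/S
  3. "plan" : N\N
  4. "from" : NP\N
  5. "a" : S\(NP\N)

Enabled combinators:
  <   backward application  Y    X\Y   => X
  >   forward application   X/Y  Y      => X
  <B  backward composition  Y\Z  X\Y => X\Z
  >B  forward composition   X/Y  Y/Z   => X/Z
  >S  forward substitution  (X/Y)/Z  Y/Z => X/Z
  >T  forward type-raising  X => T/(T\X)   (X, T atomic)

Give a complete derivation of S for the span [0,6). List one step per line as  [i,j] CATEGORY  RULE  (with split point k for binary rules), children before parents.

[0,1] N  lex  "quickly"
[1,2] ((N\N)/(PP/S))\N  lex  "which"
[0,2] (N\N)/(PP/S)  <  k=1
[2,3] PP/S  lex  "built"
[0,3] N\N  >  k=2
[3,4] N\N  lex  "plan"
[4,5] NP\N  lex  "from"
[3,5] NP\N  <B  k=4
[0,5] NP\N  <B  k=3
[5,6] S\(NP\N)  lex  "a"
[0,6] S  <  k=5

[0,6] S   <
  [0,5] NP\N   <B
    [0,3] N\N   >
      [0,2] (N\N)/(PP/S)   <
        [0,1] "quickly" : N
        [1,2] "which" : ((N\N)/(PP/S))\N
      [2,3] "built" : PP/S
    [3,5] NP\N   <B
      [3,4] "plan" : N\N
      [4,5] "from" : NP\N
  [5,6] "a" : S\(NP\N)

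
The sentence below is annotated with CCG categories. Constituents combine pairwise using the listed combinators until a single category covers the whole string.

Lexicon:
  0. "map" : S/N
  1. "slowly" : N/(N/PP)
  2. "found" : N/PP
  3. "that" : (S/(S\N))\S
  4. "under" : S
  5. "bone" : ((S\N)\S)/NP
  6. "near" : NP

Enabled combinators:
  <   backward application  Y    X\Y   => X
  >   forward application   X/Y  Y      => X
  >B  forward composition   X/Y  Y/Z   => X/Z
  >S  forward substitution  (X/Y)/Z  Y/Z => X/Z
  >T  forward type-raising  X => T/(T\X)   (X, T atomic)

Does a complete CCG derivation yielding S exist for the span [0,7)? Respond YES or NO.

YES

[0,7] S   >
  [0,4] S/(S\N)   <
    [0,3] S   >
      [0,1] "map" : S/N
      [1,3] N   >
        [1,2] "slowly" : N/(N/PP)
        [2,3] "found" : N/PP
    [3,4] "that" : (S/(S\N))\S
  [4,7] S\N   <
    [4,5] "under" : S
    [5,7] (S\N)\S   >
      [5,6] "bone" : ((S\N)\S)/NP
      [6,7] "near" : NP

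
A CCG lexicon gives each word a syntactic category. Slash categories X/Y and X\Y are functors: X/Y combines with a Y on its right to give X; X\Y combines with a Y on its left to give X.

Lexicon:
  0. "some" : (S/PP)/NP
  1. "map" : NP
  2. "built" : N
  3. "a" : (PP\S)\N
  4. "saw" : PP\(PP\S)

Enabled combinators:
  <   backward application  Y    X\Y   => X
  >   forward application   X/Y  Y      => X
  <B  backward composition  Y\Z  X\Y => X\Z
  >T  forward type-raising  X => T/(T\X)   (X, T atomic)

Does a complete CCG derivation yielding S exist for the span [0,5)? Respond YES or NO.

[0,5] S   >
  [0,2] S/PP   >
    [0,1] "some" : (S/PP)/NP
    [1,2] "map" : NP
  [2,5] PP   <
    [2,4] PP\S   <
      [2,3] "built" : N
      [3,4] "a" : (PP\S)\N
    [4,5] "saw" : PP\(PP\S)

YES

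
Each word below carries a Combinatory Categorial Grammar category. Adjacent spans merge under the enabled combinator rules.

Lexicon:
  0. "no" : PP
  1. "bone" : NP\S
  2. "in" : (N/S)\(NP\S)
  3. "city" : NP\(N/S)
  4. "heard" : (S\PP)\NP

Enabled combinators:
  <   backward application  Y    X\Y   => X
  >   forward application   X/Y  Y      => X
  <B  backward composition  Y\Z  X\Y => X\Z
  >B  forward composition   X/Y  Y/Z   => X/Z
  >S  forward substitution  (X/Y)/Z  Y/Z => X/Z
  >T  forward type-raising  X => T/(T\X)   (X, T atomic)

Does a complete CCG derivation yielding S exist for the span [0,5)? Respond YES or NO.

[0,5] S   <
  [0,1] "no" : PP
  [1,5] S\PP   <
    [1,4] NP   <
      [1,3] N/S   <
        [1,2] "bone" : NP\S
        [2,3] "in" : (N/S)\(NP\S)
      [3,4] "city" : NP\(N/S)
    [4,5] "heard" : (S\PP)\NP

YES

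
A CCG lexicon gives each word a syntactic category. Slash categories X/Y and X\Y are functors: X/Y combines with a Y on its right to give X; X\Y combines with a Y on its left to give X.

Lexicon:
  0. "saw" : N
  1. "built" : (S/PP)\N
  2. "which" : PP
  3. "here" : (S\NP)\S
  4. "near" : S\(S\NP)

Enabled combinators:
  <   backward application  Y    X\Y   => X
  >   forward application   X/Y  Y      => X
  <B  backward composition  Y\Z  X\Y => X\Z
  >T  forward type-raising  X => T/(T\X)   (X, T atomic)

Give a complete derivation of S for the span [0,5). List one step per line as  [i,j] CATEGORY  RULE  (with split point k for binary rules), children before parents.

[0,1] N  lex  "saw"
[1,2] (S/PP)\N  lex  "built"
[0,2] S/PP  <  k=1
[2,3] PP  lex  "which"
[0,3] S  >  k=2
[3,4] (S\NP)\S  lex  "here"
[0,4] S\NP  <  k=3
[4,5] S\(S\NP)  lex  "near"
[0,5] S  <  k=4

[0,5] S   <
  [0,4] S\NP   <
    [0,3] S   >
      [0,2] S/PP   <
        [0,1] "saw" : N
        [1,2] "built" : (S/PP)\N
      [2,3] "which" : PP
    [3,4] "here" : (S\NP)\S
  [4,5] "near" : S\(S\NP)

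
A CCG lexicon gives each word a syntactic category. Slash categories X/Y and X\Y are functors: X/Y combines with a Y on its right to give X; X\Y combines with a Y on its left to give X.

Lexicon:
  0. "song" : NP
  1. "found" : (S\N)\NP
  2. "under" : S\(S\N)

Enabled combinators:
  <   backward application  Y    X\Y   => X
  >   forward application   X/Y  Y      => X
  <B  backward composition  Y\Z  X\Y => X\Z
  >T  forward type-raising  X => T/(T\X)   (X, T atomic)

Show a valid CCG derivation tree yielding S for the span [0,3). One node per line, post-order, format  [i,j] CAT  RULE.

[0,1] NP  lex  "song"
[1,2] (S\N)\NP  lex  "found"
[0,2] S\N  <  k=1
[2,3] S\(S\N)  lex  "under"
[0,3] S  <  k=2

[0,3] S   <
  [0,2] S\N   <
    [0,1] "song" : NP
    [1,2] "found" : (S\N)\NP
  [2,3] "under" : S\(S\N)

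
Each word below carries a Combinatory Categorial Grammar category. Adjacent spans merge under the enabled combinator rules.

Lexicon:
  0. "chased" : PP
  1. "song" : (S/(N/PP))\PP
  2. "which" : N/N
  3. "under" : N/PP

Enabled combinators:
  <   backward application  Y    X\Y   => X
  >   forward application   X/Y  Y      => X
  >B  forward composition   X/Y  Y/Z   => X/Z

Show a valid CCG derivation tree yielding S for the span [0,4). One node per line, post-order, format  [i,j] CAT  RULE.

[0,1] PP  lex  "chased"
[1,2] (S/(N/PP))\PP  lex  "song"
[0,2] S/(N/PP)  <  k=1
[2,3] N/N  lex  "which"
[3,4] N/PP  lex  "under"
[2,4] N/PP  >B  k=3
[0,4] S  >  k=2

[0,4] S   >
  [0,2] S/(N/PP)   <
    [0,1] "chased" : PP
    [1,2] "song" : (S/(N/PP))\PP
  [2,4] N/PP   >B
    [2,3] "which" : N/N
    [3,4] "under" : N/PP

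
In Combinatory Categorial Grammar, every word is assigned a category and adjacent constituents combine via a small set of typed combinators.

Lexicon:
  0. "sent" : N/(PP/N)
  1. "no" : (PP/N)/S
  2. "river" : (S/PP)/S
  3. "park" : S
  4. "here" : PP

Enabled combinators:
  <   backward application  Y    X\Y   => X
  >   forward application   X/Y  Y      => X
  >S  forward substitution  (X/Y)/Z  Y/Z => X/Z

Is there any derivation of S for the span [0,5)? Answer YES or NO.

NO

N/(PP/N) (PP/N)/S (S/PP)/S S PP
CKY chart[0,5] = {N}; S ∉ chart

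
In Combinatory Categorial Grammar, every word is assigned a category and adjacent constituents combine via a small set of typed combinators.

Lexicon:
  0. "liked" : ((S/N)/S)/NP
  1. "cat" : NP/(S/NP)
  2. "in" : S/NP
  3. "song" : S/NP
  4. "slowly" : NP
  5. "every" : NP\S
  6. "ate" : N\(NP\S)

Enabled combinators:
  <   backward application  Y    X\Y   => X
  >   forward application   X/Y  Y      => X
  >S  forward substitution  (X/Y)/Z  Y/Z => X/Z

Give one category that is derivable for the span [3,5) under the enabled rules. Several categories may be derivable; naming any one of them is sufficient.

S

[0,7] S   >
  [0,5] S/N   >
    [0,3] (S/N)/S   >
      [0,1] "liked" : ((S/N)/S)/NP
      [1,3] NP   >
        [1,2] "cat" : NP/(S/NP)
        [2,3] "in" : S/NP
    [3,5] S   >
      [3,4] "song" : S/NP
      [4,5] "slowly" : NP
  [5,7] N   <
    [5,6] "every" : NP\S
    [6,7] "ate" : N\(NP\S)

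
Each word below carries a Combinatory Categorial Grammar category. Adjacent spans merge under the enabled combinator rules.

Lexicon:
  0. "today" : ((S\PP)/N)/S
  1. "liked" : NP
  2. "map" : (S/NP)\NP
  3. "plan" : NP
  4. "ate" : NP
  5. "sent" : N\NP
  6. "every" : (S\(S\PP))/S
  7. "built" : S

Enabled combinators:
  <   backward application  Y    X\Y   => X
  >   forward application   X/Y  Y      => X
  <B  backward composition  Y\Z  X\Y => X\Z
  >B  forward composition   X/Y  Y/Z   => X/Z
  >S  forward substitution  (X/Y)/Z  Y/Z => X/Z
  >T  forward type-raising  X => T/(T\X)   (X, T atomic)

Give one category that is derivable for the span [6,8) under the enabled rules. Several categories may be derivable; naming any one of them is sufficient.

[0,8] S   <
  [0,6] S\PP   >
    [0,4] (S\PP)/N   >
      [0,1] "today" : ((S\PP)/N)/S
      [1,4] S   >
        [1,3] S/NP   <
          [1,2] "liked" : NP
          [2,3] "map" : (S/NP)\NP
        [3,4] "plan" : NP
    [4,6] N   <
      [4,5] "ate" : NP
      [5,6] "sent" : N\NP
  [6,8] S\(S\PP)   >
    [6,7] "every" : (S\(S\PP))/S
    [7,8] "built" : S

S\(S\PP)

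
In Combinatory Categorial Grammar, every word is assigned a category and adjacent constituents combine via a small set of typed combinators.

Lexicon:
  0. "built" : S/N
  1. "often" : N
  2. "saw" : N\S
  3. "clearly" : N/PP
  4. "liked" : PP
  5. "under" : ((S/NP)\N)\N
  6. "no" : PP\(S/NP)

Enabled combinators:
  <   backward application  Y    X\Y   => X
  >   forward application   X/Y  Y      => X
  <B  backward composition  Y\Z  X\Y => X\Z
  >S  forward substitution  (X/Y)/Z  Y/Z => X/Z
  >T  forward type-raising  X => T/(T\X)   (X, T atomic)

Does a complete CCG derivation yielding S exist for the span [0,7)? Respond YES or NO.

S/N N N\S N/PP PP ((S/NP)\N)\N PP\(S/NP)
CKY chart[0,7] = {N/(N\PP), NP/(NP\PP), PP, PP/(PP\PP), S/(S\PP)}; S ∉ chart

NO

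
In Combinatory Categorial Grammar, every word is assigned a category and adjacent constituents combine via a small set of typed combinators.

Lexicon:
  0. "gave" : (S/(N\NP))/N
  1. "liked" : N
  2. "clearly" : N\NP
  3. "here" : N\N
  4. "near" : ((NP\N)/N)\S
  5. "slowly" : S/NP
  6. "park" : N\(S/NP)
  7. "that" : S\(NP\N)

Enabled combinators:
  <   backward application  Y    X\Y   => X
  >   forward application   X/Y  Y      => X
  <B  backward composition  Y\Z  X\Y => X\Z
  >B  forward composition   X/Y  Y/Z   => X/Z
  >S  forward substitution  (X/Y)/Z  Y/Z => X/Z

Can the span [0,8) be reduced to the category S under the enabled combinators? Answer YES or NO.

[0,8] S   <
  [0,7] NP\N   >
    [0,5] (NP\N)/N   <
      [0,4] S   >
        [0,2] S/(N\NP)   >
          [0,1] "gave" : (S/(N\NP))/N
          [1,2] "liked" : N
        [2,4] N\NP   <B
          [2,3] "clearly" : N\NP
          [3,4] "here" : N\N
      [4,5] "near" : ((NP\N)/N)\S
    [5,7] N   <
      [5,6] "slowly" : S/NP
      [6,7] "park" : N\(S/NP)
  [7,8] "that" : S\(NP\N)

YES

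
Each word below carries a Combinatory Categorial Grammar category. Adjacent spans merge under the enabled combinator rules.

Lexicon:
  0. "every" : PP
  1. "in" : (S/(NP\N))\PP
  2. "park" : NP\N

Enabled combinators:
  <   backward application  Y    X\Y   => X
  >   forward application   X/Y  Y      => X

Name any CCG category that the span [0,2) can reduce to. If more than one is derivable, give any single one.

S/(NP\N)

[0,3] S   >
  [0,2] S/(NP\N)   <
    [0,1] "every" : PP
    [1,2] "in" : (S/(NP\N))\PP
  [2,3] "park" : NP\N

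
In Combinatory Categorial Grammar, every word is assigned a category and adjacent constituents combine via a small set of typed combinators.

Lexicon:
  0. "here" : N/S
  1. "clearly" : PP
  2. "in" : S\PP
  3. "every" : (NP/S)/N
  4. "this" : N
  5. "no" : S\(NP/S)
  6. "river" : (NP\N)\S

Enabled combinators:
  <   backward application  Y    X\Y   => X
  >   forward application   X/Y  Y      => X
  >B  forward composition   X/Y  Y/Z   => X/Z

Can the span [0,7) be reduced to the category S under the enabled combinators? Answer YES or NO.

N/S PP S\PP (NP/S)/N N S\(NP/S) (NP\N)\S
CKY chart[0,7] = {NP}; S ∉ chart

NO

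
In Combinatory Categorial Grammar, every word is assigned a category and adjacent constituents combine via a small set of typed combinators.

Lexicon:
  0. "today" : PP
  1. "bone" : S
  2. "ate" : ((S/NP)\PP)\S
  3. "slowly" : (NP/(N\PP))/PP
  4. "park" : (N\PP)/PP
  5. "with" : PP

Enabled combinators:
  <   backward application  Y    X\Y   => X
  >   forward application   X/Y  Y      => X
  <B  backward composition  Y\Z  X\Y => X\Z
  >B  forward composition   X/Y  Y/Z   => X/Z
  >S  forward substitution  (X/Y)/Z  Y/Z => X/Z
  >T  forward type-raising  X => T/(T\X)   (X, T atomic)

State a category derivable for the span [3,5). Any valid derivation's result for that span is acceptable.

[0,6] S   >
  [0,5] S/PP   >B
    [0,3] S/NP   <
      [0,1] "today" : PP
      [1,3] (S/NP)\PP   <
        [1,2] "bone" : S
        [2,3] "ate" : ((S/NP)\PP)\S
    [3,5] NP/PP   >S
      [3,4] "slowly" : (NP/(N\PP))/PP
      [4,5] "park" : (N\PP)/PP
  [5,6] "with" : PP

NP/PP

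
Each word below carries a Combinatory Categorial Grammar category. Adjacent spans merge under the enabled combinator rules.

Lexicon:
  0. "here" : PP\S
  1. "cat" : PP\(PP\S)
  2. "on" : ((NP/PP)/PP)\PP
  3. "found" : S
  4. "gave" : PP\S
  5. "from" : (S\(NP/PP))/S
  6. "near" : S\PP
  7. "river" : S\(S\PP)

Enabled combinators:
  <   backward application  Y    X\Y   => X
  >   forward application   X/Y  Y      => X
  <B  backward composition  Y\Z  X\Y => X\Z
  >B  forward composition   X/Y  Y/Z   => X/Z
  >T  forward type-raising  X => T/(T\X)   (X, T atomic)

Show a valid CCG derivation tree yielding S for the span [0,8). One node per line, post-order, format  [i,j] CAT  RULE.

[0,1] PP\S  lex  "here"
[1,2] PP\(PP\S)  lex  "cat"
[0,2] PP  <  k=1
[2,3] ((NP/PP)/PP)\PP  lex  "on"
[0,3] (NP/PP)/PP  <  k=2
[3,4] S  lex  "found"
[4,5] PP\S  lex  "gave"
[3,5] PP  <  k=4
[0,5] NP/PP  >  k=3
[5,6] (S\(NP/PP))/S  lex  "from"
[6,7] S\PP  lex  "near"
[7,8] S\(S\PP)  lex  "river"
[6,8] S  <  k=7
[5,8] S\(NP/PP)  >  k=6
[0,8] S  <  k=5

[0,8] S   <
  [0,5] NP/PP   >
    [0,3] (NP/PP)/PP   <
      [0,2] PP   <
        [0,1] "here" : PP\S
        [1,2] "cat" : PP\(PP\S)
      [2,3] "on" : ((NP/PP)/PP)\PP
    [3,5] PP   <
      [3,4] "found" : S
      [4,5] "gave" : PP\S
  [5,8] S\(NP/PP)   >
    [5,6] "from" : (S\(NP/PP))/S
    [6,8] S   <
      [6,7] "near" : S\PP
      [7,8] "river" : S\(S\PP)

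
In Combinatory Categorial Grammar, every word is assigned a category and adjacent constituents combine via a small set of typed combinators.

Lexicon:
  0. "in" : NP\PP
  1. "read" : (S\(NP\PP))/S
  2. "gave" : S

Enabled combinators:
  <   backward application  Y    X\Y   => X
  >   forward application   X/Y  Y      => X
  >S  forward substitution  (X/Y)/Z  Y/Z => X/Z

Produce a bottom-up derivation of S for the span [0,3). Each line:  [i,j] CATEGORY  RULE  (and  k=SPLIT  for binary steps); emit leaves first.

[0,1] NP\PP  lex  "in"
[1,2] (S\(NP\PP))/S  lex  "read"
[2,3] S  lex  "gave"
[1,3] S\(NP\PP)  >  k=2
[0,3] S  <  k=1

[0,3] S   <
  [0,1] "in" : NP\PP
  [1,3] S\(NP\PP)   >
    [1,2] "read" : (S\(NP\PP))/S
    [2,3] "gave" : S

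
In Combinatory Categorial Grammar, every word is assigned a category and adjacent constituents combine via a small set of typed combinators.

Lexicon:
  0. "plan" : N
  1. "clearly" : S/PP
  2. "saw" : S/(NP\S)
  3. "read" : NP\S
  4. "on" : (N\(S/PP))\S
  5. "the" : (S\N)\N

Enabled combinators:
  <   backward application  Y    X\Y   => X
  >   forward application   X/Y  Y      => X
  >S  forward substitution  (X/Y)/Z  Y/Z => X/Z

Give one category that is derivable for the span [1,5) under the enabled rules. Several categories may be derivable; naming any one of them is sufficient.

N

[0,6] S   <
  [0,1] "plan" : N
  [1,6] S\N   <
    [1,5] N   <
      [1,2] "clearly" : S/PP
      [2,5] N\(S/PP)   <
        [2,4] S   >
          [2,3] "saw" : S/(NP\S)
          [3,4] "read" : NP\S
        [4,5] "on" : (N\(S/PP))\S
    [5,6] "the" : (S\N)\N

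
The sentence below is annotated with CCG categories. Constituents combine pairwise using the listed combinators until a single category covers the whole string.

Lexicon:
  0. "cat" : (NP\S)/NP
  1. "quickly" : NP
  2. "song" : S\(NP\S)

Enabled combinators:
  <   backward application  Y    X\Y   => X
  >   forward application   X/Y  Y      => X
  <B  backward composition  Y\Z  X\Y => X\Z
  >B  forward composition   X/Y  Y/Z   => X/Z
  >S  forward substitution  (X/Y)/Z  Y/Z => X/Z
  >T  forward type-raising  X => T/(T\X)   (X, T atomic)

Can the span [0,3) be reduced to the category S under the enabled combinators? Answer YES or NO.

[0,3] S   <
  [0,2] NP\S   >
    [0,1] "cat" : (NP\S)/NP
    [1,2] "quickly" : NP
  [2,3] "song" : S\(NP\S)

YES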